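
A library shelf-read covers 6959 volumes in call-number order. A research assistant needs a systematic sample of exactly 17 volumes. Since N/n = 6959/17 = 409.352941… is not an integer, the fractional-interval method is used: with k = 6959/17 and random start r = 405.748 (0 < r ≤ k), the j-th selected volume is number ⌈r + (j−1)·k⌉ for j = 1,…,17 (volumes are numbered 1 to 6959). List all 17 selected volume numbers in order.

406, 816, 1225, 1634, 2044, 2453, 2862, 3272, 3681, 4090, 4500, 4909, 5318, 5728, 6137, 6547, 6956

j=1: r + 0k = 405.748 → ⌈·⌉ = 406
j=2: r + 1k = 815.100941… → ⌈·⌉ = 816
j=3: r + 2k = 1224.453882… → ⌈·⌉ = 1225
j=4: r + 3k = 1633.806823… → ⌈·⌉ = 1634
j=5: r + 4k = 2043.159764… → ⌈·⌉ = 2044
j=6: r + 5k = 2452.512705… → ⌈·⌉ = 2453
j=7: r + 6k = 2861.865647… → ⌈·⌉ = 2862
j=8: r + 7k = 3271.218588… → ⌈·⌉ = 3272
j=9: r + 8k = 3680.571529… → ⌈·⌉ = 3681
j=10: r + 9k = 4089.924470… → ⌈·⌉ = 4090
j=11: r + 10k = 4499.277411… → ⌈·⌉ = 4500
j=12: r + 11k = 4908.630352… → ⌈·⌉ = 4909
j=13: r + 12k = 5317.983294… → ⌈·⌉ = 5318
j=14: r + 13k = 5727.336235… → ⌈·⌉ = 5728
j=15: r + 14k = 6136.689176… → ⌈·⌉ = 6137
j=16: r + 15k = 6546.042117… → ⌈·⌉ = 6547
j=17: r + 16k = 6955.395058… → ⌈·⌉ = 6956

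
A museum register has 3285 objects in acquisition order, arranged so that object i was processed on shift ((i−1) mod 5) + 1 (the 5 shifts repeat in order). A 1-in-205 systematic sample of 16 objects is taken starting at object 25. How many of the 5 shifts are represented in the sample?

Consecutive selections differ by k = 205, so their shift numbers differ by 205 mod 5 = 0.
gcd(205, 5) = 5, so the sample visits 5/5 = 1 distinct residues mod 5.
Start 25 is shift 5; the shifts hit are 5.

1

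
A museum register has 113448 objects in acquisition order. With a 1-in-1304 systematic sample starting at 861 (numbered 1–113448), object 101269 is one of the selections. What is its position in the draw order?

k = 1304
position = (101269 − 861)/1304 + 1 = 100408/1304 + 1 = 77 + 1 = 78

78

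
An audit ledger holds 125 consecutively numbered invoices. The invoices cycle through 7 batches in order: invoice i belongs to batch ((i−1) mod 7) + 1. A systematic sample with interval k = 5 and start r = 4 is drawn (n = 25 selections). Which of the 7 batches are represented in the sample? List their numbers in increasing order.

Consecutive selections differ by k = 5, so their batch numbers differ by 5 mod 7 = 5.
gcd(5, 7) = 1, so the sample visits 7/1 = 7 distinct residues mod 7.
Start 4 is batch 4; the batches hit are 1, 2, 3, 4, 5, 6, 7.

1, 2, 3, 4, 5, 6, 7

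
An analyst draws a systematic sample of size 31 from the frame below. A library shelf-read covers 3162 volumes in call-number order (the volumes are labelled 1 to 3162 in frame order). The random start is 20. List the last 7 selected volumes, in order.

k = N/n = 3162/31 = 102
25th selection = 20 + 24×102 = 2468
26th: 2468 + 102 = 2570
27th: 2570 + 102 = 2672
28th: 2672 + 102 = 2774
29th: 2774 + 102 = 2876
30th: 2876 + 102 = 2978
31st: 2978 + 102 = 3080

2468, 2570, 2672, 2774, 2876, 2978, 3080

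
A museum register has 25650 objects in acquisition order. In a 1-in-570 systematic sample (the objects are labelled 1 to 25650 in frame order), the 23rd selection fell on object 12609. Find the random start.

69

k = 570
r = 12609 − (23−1)×570 = 12609 − 12540 = 69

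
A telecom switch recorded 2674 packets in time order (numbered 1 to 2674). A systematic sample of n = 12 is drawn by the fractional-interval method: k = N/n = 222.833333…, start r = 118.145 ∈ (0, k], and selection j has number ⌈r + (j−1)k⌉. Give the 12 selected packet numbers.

j=1: r + 0k = 118.145 → ⌈·⌉ = 119
j=2: r + 1k = 340.978333… → ⌈·⌉ = 341
j=3: r + 2k = 563.811666… → ⌈·⌉ = 564
j=4: r + 3k = 786.645 → ⌈·⌉ = 787
j=5: r + 4k = 1009.478333… → ⌈·⌉ = 1010
j=6: r + 5k = 1232.311666… → ⌈·⌉ = 1233
j=7: r + 6k = 1455.145 → ⌈·⌉ = 1456
j=8: r + 7k = 1677.978333… → ⌈·⌉ = 1678
j=9: r + 8k = 1900.811666… → ⌈·⌉ = 1901
j=10: r + 9k = 2123.645 → ⌈·⌉ = 2124
j=11: r + 10k = 2346.478333… → ⌈·⌉ = 2347
j=12: r + 11k = 2569.311666… → ⌈·⌉ = 2570

119, 341, 564, 787, 1010, 1233, 1456, 1678, 1901, 2124, 2347, 2570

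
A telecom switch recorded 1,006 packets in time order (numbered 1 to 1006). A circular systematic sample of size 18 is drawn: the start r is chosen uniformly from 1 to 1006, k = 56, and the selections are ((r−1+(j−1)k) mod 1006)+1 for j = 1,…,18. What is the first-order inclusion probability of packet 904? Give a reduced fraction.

9/503

For each position j, as r ranges over 1…1006 the j-th selection hits every packet exactly once, so packet 904 is selected for exactly 18 of the 1006 starts.
Inclusion probability = 18/1006 = 9/503.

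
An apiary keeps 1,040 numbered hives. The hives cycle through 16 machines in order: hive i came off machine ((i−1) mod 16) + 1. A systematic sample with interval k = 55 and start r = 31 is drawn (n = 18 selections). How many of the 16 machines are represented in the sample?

16

Consecutive selections differ by k = 55, so their machine numbers differ by 55 mod 16 = 7.
gcd(55, 16) = 1, so the sample visits 16/1 = 16 distinct residues mod 16.
Start 31 is machine 15; the machines hit are 1, 2, 3, 4, 5, 6, 7, 8, 9, 10, 11, 12, 13, 14, 15, 16.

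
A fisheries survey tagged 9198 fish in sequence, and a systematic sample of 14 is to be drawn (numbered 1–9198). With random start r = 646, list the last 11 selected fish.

2617, 3274, 3931, 4588, 5245, 5902, 6559, 7216, 7873, 8530, 9187

k = N/n = 9198/14 = 657
4th selection = 646 + 3×657 = 2617
5th: 2617 + 657 = 3274
6th: 3274 + 657 = 3931
7th: 3931 + 657 = 4588
8th: 4588 + 657 = 5245
9th: 5245 + 657 = 5902
10th: 5902 + 657 = 6559
11th: 6559 + 657 = 7216
12th: 7216 + 657 = 7873
13th: 7873 + 657 = 8530
14th: 8530 + 657 = 9187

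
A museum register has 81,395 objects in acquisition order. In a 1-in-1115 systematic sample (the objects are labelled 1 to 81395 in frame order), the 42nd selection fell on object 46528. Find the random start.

813

k = 1115
r = 46528 − (42−1)×1115 = 46528 − 45715 = 813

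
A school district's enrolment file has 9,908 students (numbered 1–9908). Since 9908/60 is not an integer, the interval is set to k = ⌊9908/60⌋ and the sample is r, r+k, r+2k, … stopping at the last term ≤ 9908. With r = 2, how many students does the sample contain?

k = ⌊9908/60⌋ = 165
Achieved size = ⌊(9908 − 2)/165⌋ + 1 = ⌊9906/165⌋ + 1 = 60 + 1 = 61
(last selection: 2 + 60×165 = 9902 ≤ 9908; next would be 10067 > 9908)

61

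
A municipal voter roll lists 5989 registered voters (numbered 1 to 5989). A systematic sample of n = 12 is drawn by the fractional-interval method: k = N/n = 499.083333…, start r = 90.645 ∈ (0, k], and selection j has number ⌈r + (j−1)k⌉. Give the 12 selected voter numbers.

91, 590, 1089, 1588, 2087, 2587, 3086, 3585, 4084, 4583, 5082, 5581

j=1: r + 0k = 90.645 → ⌈·⌉ = 91
j=2: r + 1k = 589.728333… → ⌈·⌉ = 590
j=3: r + 2k = 1088.811666… → ⌈·⌉ = 1089
j=4: r + 3k = 1587.895 → ⌈·⌉ = 1588
j=5: r + 4k = 2086.978333… → ⌈·⌉ = 2087
j=6: r + 5k = 2586.061666… → ⌈·⌉ = 2587
j=7: r + 6k = 3085.145 → ⌈·⌉ = 3086
j=8: r + 7k = 3584.228333… → ⌈·⌉ = 3585
j=9: r + 8k = 4083.311666… → ⌈·⌉ = 4084
j=10: r + 9k = 4582.395 → ⌈·⌉ = 4583
j=11: r + 10k = 5081.478333… → ⌈·⌉ = 5082
j=12: r + 11k = 5580.561666… → ⌈·⌉ = 5581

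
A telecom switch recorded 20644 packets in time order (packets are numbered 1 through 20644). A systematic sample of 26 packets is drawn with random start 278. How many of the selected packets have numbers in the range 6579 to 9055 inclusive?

k = 20644/26 = 794
First selection ≥ 6579: 278 + ⌈(6579−278)/794⌉·794 = 278 + 8×794 = 6630
Last selection ≤ 9055: 278 + ⌊(9055−278)/794⌋·794 = 278 + 11×794 = 9012
Count = 11 − 8 + 1 = 4

4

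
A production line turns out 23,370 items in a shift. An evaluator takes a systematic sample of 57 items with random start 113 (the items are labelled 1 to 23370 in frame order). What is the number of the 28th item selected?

11183

k = 23370/57 = 410
28th selection = r + (28−1)·k = 113 + 27×410 = 113 + 11070 = 11183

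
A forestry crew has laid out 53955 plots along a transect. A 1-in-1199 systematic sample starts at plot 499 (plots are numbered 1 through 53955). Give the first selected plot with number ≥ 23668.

24479

k = 1199
Steps past start: ⌈(23668 − 499)/1199⌉ = ⌈23169/1199⌉ = 20
Selected plot: 499 + 20×1199 = 24479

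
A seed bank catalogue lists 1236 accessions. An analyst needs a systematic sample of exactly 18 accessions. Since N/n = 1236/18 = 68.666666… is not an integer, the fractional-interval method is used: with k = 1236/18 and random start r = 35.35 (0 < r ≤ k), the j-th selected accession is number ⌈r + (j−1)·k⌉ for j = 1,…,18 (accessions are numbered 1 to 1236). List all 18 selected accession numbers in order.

j=1: r + 0k = 35.35 → ⌈·⌉ = 36
j=2: r + 1k = 104.016666… → ⌈·⌉ = 105
j=3: r + 2k = 172.683333… → ⌈·⌉ = 173
j=4: r + 3k = 241.35 → ⌈·⌉ = 242
j=5: r + 4k = 310.016666… → ⌈·⌉ = 311
j=6: r + 5k = 378.683333… → ⌈·⌉ = 379
j=7: r + 6k = 447.35 → ⌈·⌉ = 448
j=8: r + 7k = 516.016666… → ⌈·⌉ = 517
j=9: r + 8k = 584.683333… → ⌈·⌉ = 585
j=10: r + 9k = 653.35 → ⌈·⌉ = 654
j=11: r + 10k = 722.016666… → ⌈·⌉ = 723
j=12: r + 11k = 790.683333… → ⌈·⌉ = 791
j=13: r + 12k = 859.35 → ⌈·⌉ = 860
j=14: r + 13k = 928.016666… → ⌈·⌉ = 929
j=15: r + 14k = 996.683333… → ⌈·⌉ = 997
j=16: r + 15k = 1065.35 → ⌈·⌉ = 1066
j=17: r + 16k = 1134.016666… → ⌈·⌉ = 1135
j=18: r + 17k = 1202.683333… → ⌈·⌉ = 1203

36, 105, 173, 242, 311, 379, 448, 517, 585, 654, 723, 791, 860, 929, 997, 1066, 1135, 1203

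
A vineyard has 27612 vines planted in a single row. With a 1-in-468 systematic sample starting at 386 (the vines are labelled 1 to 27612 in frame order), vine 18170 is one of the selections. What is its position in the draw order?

k = 468
position = (18170 − 386)/468 + 1 = 17784/468 + 1 = 38 + 1 = 39

39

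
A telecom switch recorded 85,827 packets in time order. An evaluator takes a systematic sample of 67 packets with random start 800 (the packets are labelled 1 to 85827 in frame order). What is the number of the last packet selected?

85346

k = 85827/67 = 1281
67th selection = r + (67−1)·k = 800 + 66×1281 = 800 + 84546 = 85346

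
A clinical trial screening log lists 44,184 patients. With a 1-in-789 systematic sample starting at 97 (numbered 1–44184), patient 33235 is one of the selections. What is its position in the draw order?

43

k = 789
position = (33235 − 97)/789 + 1 = 33138/789 + 1 = 42 + 1 = 43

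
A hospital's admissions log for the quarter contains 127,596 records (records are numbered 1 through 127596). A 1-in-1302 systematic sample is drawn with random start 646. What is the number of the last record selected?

k = 1302
98th selection = r + (98−1)·k = 646 + 97×1302 = 646 + 126294 = 126940

126940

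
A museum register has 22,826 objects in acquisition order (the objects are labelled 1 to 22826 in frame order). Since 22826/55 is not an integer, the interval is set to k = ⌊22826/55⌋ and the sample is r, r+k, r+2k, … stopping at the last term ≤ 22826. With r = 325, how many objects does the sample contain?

55

k = ⌊22826/55⌋ = 415
Achieved size = ⌊(22826 − 325)/415⌋ + 1 = ⌊22501/415⌋ + 1 = 54 + 1 = 55
(last selection: 325 + 54×415 = 22735 ≤ 22826; next would be 23150 > 22826)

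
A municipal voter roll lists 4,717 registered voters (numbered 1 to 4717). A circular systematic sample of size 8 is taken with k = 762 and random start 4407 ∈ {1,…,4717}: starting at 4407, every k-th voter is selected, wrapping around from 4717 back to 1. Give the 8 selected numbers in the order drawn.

Selection 1: 4407
Selection 2: 4407 + 762 = 5169 → 5169 − 4717 = 452
Selection 3: 452 + 762 = 1214
Selection 4: 1214 + 762 = 1976
Selection 5: 1976 + 762 = 2738
Selection 6: 2738 + 762 = 3500
Selection 7: 3500 + 762 = 4262
Selection 8: 4262 + 762 = 5024 → 5024 − 4717 = 307

4407, 452, 1214, 1976, 2738, 3500, 4262, 307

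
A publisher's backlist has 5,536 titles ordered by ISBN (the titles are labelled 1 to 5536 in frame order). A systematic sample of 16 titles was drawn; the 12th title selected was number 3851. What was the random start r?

k = 5536/16 = 346
r = 3851 − (12−1)×346 = 3851 − 3806 = 45

45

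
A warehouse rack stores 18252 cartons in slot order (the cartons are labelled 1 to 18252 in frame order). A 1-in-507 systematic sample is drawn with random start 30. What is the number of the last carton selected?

k = 507
36th selection = r + (36−1)·k = 30 + 35×507 = 30 + 17745 = 17775

17775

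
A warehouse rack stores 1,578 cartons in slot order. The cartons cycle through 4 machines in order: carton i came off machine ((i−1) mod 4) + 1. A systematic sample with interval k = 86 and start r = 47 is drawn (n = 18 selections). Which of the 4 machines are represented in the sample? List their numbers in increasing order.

Consecutive selections differ by k = 86, so their machine numbers differ by 86 mod 4 = 2.
gcd(86, 4) = 2, so the sample visits 4/2 = 2 distinct residues mod 4.
Start 47 is machine 3; the machines hit are 1, 3.

1, 3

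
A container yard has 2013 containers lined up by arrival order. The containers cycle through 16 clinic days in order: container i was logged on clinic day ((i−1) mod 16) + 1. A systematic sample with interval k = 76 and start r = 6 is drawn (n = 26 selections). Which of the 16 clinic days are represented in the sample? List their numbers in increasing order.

2, 6, 10, 14

Consecutive selections differ by k = 76, so their clinic day numbers differ by 76 mod 16 = 12.
gcd(76, 16) = 4, so the sample visits 16/4 = 4 distinct residues mod 16.
Start 6 is clinic day 6; the clinic days hit are 2, 6, 10, 14.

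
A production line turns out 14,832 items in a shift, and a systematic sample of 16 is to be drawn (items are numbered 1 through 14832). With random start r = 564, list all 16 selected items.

k = N/n = 14832/16 = 927
item 1: 564
item 2: 564 + 927 = 1491
item 3: 1491 + 927 = 2418
item 4: 2418 + 927 = 3345
item 5: 3345 + 927 = 4272
item 6: 4272 + 927 = 5199
item 7: 5199 + 927 = 6126
item 8: 6126 + 927 = 7053
item 9: 7053 + 927 = 7980
item 10: 7980 + 927 = 8907
item 11: 8907 + 927 = 9834
item 12: 9834 + 927 = 10761
item 13: 10761 + 927 = 11688
item 14: 11688 + 927 = 12615
item 15: 12615 + 927 = 13542
item 16: 13542 + 927 = 14469

564, 1491, 2418, 3345, 4272, 5199, 6126, 7053, 7980, 8907, 9834, 10761, 11688, 12615, 13542, 14469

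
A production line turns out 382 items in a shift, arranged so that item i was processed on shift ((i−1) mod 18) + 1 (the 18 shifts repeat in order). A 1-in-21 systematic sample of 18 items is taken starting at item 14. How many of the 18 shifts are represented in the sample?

6

Consecutive selections differ by k = 21, so their shift numbers differ by 21 mod 18 = 3.
gcd(21, 18) = 3, so the sample visits 18/3 = 6 distinct residues mod 18.
Start 14 is shift 14; the shifts hit are 2, 5, 8, 11, 14, 17.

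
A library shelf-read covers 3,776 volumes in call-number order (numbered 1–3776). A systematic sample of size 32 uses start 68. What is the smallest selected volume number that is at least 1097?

1130

k = 3776/32 = 118
Steps past start: ⌈(1097 − 68)/118⌉ = ⌈1029/118⌉ = 9
Selected volume: 68 + 9×118 = 1130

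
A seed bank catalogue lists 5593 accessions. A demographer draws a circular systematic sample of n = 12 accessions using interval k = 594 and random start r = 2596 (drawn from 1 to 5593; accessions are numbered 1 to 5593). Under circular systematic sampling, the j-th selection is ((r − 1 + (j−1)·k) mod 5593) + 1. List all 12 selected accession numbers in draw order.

Selection 1: 2596
Selection 2: 2596 + 594 = 3190
Selection 3: 3190 + 594 = 3784
Selection 4: 3784 + 594 = 4378
Selection 5: 4378 + 594 = 4972
Selection 6: 4972 + 594 = 5566
Selection 7: 5566 + 594 = 6160 → 6160 − 5593 = 567
Selection 8: 567 + 594 = 1161
Selection 9: 1161 + 594 = 1755
Selection 10: 1755 + 594 = 2349
Selection 11: 2349 + 594 = 2943
Selection 12: 2943 + 594 = 3537

2596, 3190, 3784, 4378, 4972, 5566, 567, 1161, 1755, 2349, 2943, 3537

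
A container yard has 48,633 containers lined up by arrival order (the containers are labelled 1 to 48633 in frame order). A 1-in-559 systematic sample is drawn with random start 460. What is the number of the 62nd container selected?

34559

k = 559
62nd selection = r + (62−1)·k = 460 + 61×559 = 460 + 34099 = 34559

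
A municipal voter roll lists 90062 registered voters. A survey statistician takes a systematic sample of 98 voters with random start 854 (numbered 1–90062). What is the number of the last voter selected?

89997

k = 90062/98 = 919
98th selection = r + (98−1)·k = 854 + 97×919 = 854 + 89143 = 89997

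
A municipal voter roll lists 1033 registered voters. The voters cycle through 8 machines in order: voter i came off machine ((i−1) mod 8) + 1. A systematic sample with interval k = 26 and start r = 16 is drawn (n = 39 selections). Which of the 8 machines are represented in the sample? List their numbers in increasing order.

Consecutive selections differ by k = 26, so their machine numbers differ by 26 mod 8 = 2.
gcd(26, 8) = 2, so the sample visits 8/2 = 4 distinct residues mod 8.
Start 16 is machine 8; the machines hit are 2, 4, 6, 8.

2, 4, 6, 8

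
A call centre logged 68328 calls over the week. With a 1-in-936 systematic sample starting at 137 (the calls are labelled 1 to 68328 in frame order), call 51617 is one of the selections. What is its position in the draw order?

56

k = 936
position = (51617 − 137)/936 + 1 = 51480/936 + 1 = 55 + 1 = 56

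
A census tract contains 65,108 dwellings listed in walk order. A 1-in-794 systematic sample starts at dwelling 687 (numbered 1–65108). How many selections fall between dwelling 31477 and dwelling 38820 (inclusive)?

k = 794
First selection ≥ 31477: 687 + ⌈(31477−687)/794⌉·794 = 687 + 39×794 = 31653
Last selection ≤ 38820: 687 + ⌊(38820−687)/794⌋·794 = 687 + 48×794 = 38799
Count = 48 − 39 + 1 = 10

10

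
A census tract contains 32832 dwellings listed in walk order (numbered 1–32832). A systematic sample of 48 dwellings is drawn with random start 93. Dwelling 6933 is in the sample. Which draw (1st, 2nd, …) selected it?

11

k = 32832/48 = 684
position = (6933 − 93)/684 + 1 = 6840/684 + 1 = 10 + 1 = 11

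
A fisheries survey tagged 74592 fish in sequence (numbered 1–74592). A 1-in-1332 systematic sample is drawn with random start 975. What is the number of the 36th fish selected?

k = 1332
36th selection = r + (36−1)·k = 975 + 35×1332 = 975 + 46620 = 47595

47595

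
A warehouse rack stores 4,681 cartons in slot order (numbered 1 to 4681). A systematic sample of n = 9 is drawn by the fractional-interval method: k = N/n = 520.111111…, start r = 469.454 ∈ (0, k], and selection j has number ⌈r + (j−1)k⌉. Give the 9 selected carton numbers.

j=1: r + 0k = 469.454 → ⌈·⌉ = 470
j=2: r + 1k = 989.565111… → ⌈·⌉ = 990
j=3: r + 2k = 1509.676222… → ⌈·⌉ = 1510
j=4: r + 3k = 2029.787333… → ⌈·⌉ = 2030
j=5: r + 4k = 2549.898444… → ⌈·⌉ = 2550
j=6: r + 5k = 3070.009555… → ⌈·⌉ = 3071
j=7: r + 6k = 3590.120666… → ⌈·⌉ = 3591
j=8: r + 7k = 4110.231777… → ⌈·⌉ = 4111
j=9: r + 8k = 4630.342888… → ⌈·⌉ = 4631

470, 990, 1510, 2030, 2550, 3071, 3591, 4111, 4631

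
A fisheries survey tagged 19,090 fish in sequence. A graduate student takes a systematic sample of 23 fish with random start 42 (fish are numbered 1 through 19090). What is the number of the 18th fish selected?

14152

k = 19090/23 = 830
18th selection = r + (18−1)·k = 42 + 17×830 = 42 + 14110 = 14152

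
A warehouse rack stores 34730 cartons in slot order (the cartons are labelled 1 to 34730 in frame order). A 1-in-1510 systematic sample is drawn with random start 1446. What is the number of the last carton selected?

34666

k = 1510
23rd selection = r + (23−1)·k = 1446 + 22×1510 = 1446 + 33220 = 34666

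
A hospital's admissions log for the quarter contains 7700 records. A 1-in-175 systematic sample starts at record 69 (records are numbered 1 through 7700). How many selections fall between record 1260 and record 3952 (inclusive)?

16

k = 175
First selection ≥ 1260: 69 + ⌈(1260−69)/175⌉·175 = 69 + 7×175 = 1294
Last selection ≤ 3952: 69 + ⌊(3952−69)/175⌋·175 = 69 + 22×175 = 3919
Count = 22 − 7 + 1 = 16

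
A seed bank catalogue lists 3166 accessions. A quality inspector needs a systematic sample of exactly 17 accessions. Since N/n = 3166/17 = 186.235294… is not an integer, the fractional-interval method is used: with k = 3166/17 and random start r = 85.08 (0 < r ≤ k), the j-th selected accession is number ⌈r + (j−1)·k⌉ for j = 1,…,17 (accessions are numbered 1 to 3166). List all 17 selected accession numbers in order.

86, 272, 458, 644, 831, 1017, 1203, 1389, 1575, 1762, 1948, 2134, 2320, 2507, 2693, 2879, 3065

j=1: r + 0k = 85.08 → ⌈·⌉ = 86
j=2: r + 1k = 271.315294… → ⌈·⌉ = 272
j=3: r + 2k = 457.550588… → ⌈·⌉ = 458
j=4: r + 3k = 643.785882… → ⌈·⌉ = 644
j=5: r + 4k = 830.021176… → ⌈·⌉ = 831
j=6: r + 5k = 1016.256470… → ⌈·⌉ = 1017
j=7: r + 6k = 1202.491764… → ⌈·⌉ = 1203
j=8: r + 7k = 1388.727058… → ⌈·⌉ = 1389
j=9: r + 8k = 1574.962352… → ⌈·⌉ = 1575
j=10: r + 9k = 1761.197647… → ⌈·⌉ = 1762
j=11: r + 10k = 1947.432941… → ⌈·⌉ = 1948
j=12: r + 11k = 2133.668235… → ⌈·⌉ = 2134
j=13: r + 12k = 2319.903529… → ⌈·⌉ = 2320
j=14: r + 13k = 2506.138823… → ⌈·⌉ = 2507
j=15: r + 14k = 2692.374117… → ⌈·⌉ = 2693
j=16: r + 15k = 2878.609411… → ⌈·⌉ = 2879
j=17: r + 16k = 3064.844705… → ⌈·⌉ = 3065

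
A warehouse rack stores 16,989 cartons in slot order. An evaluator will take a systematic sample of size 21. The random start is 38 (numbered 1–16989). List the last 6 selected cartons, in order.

12173, 12982, 13791, 14600, 15409, 16218

k = N/n = 16989/21 = 809
16th selection = 38 + 15×809 = 12173
17th: 12173 + 809 = 12982
18th: 12982 + 809 = 13791
19th: 13791 + 809 = 14600
20th: 14600 + 809 = 15409
21st: 15409 + 809 = 16218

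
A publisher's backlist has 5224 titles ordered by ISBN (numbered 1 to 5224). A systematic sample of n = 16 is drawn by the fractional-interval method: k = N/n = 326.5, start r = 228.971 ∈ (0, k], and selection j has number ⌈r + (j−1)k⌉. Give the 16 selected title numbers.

j=1: r + 0k = 228.971 → ⌈·⌉ = 229
j=2: r + 1k = 555.471 → ⌈·⌉ = 556
j=3: r + 2k = 881.971 → ⌈·⌉ = 882
j=4: r + 3k = 1208.471 → ⌈·⌉ = 1209
j=5: r + 4k = 1534.971 → ⌈·⌉ = 1535
j=6: r + 5k = 1861.471 → ⌈·⌉ = 1862
j=7: r + 6k = 2187.971 → ⌈·⌉ = 2188
j=8: r + 7k = 2514.471 → ⌈·⌉ = 2515
j=9: r + 8k = 2840.971 → ⌈·⌉ = 2841
j=10: r + 9k = 3167.471 → ⌈·⌉ = 3168
j=11: r + 10k = 3493.971 → ⌈·⌉ = 3494
j=12: r + 11k = 3820.471 → ⌈·⌉ = 3821
j=13: r + 12k = 4146.971 → ⌈·⌉ = 4147
j=14: r + 13k = 4473.471 → ⌈·⌉ = 4474
j=15: r + 14k = 4799.971 → ⌈·⌉ = 4800
j=16: r + 15k = 5126.471 → ⌈·⌉ = 5127

229, 556, 882, 1209, 1535, 1862, 2188, 2515, 2841, 3168, 3494, 3821, 4147, 4474, 4800, 5127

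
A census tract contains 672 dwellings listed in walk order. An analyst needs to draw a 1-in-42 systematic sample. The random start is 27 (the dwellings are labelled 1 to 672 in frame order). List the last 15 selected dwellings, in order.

2nd selection = 27 + 1×42 = 69
3rd: 69 + 42 = 111
4th: 111 + 42 = 153
5th: 153 + 42 = 195
6th: 195 + 42 = 237
7th: 237 + 42 = 279
8th: 279 + 42 = 321
9th: 321 + 42 = 363
10th: 363 + 42 = 405
11th: 405 + 42 = 447
12th: 447 + 42 = 489
13th: 489 + 42 = 531
14th: 531 + 42 = 573
15th: 573 + 42 = 615
16th: 615 + 42 = 657

69, 111, 153, 195, 237, 279, 321, 363, 405, 447, 489, 531, 573, 615, 657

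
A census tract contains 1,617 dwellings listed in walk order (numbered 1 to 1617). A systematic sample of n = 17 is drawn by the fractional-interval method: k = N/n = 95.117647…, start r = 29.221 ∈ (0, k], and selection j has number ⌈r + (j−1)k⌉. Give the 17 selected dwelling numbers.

j=1: r + 0k = 29.221 → ⌈·⌉ = 30
j=2: r + 1k = 124.338647… → ⌈·⌉ = 125
j=3: r + 2k = 219.456294… → ⌈·⌉ = 220
j=4: r + 3k = 314.573941… → ⌈·⌉ = 315
j=5: r + 4k = 409.691588… → ⌈·⌉ = 410
j=6: r + 5k = 504.809235… → ⌈·⌉ = 505
j=7: r + 6k = 599.926882… → ⌈·⌉ = 600
j=8: r + 7k = 695.044529… → ⌈·⌉ = 696
j=9: r + 8k = 790.162176… → ⌈·⌉ = 791
j=10: r + 9k = 885.279823… → ⌈·⌉ = 886
j=11: r + 10k = 980.397470… → ⌈·⌉ = 981
j=12: r + 11k = 1075.515117… → ⌈·⌉ = 1076
j=13: r + 12k = 1170.632764… → ⌈·⌉ = 1171
j=14: r + 13k = 1265.750411… → ⌈·⌉ = 1266
j=15: r + 14k = 1360.868058… → ⌈·⌉ = 1361
j=16: r + 15k = 1455.985705… → ⌈·⌉ = 1456
j=17: r + 16k = 1551.103352… → ⌈·⌉ = 1552

30, 125, 220, 315, 410, 505, 600, 696, 791, 886, 981, 1076, 1171, 1266, 1361, 1456, 1552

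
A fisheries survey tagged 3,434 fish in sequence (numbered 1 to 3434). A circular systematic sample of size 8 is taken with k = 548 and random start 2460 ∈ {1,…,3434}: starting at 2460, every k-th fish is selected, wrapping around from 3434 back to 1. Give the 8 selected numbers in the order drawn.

Selection 1: 2460
Selection 2: 2460 + 548 = 3008
Selection 3: 3008 + 548 = 3556 → 3556 − 3434 = 122
Selection 4: 122 + 548 = 670
Selection 5: 670 + 548 = 1218
Selection 6: 1218 + 548 = 1766
Selection 7: 1766 + 548 = 2314
Selection 8: 2314 + 548 = 2862

2460, 3008, 122, 670, 1218, 1766, 2314, 2862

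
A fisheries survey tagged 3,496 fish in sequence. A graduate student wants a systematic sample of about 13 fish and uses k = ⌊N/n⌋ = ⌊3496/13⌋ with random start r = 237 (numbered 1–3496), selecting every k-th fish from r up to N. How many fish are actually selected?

13

k = ⌊3496/13⌋ = 268
Achieved size = ⌊(3496 − 237)/268⌋ + 1 = ⌊3259/268⌋ + 1 = 12 + 1 = 13
(last selection: 237 + 12×268 = 3453 ≤ 3496; next would be 3721 > 3496)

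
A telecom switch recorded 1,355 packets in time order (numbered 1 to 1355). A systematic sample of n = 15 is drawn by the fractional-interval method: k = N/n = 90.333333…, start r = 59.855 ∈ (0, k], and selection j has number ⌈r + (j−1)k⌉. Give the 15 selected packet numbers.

60, 151, 241, 331, 422, 512, 602, 693, 783, 873, 964, 1054, 1144, 1235, 1325

j=1: r + 0k = 59.855 → ⌈·⌉ = 60
j=2: r + 1k = 150.188333… → ⌈·⌉ = 151
j=3: r + 2k = 240.521666… → ⌈·⌉ = 241
j=4: r + 3k = 330.855 → ⌈·⌉ = 331
j=5: r + 4k = 421.188333… → ⌈·⌉ = 422
j=6: r + 5k = 511.521666… → ⌈·⌉ = 512
j=7: r + 6k = 601.855 → ⌈·⌉ = 602
j=8: r + 7k = 692.188333… → ⌈·⌉ = 693
j=9: r + 8k = 782.521666… → ⌈·⌉ = 783
j=10: r + 9k = 872.855 → ⌈·⌉ = 873
j=11: r + 10k = 963.188333… → ⌈·⌉ = 964
j=12: r + 11k = 1053.521666… → ⌈·⌉ = 1054
j=13: r + 12k = 1143.855 → ⌈·⌉ = 1144
j=14: r + 13k = 1234.188333… → ⌈·⌉ = 1235
j=15: r + 14k = 1324.521666… → ⌈·⌉ = 1325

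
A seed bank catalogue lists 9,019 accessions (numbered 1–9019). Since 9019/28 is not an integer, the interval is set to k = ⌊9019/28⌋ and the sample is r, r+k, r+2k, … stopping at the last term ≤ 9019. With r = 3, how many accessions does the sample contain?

29

k = ⌊9019/28⌋ = 322
Achieved size = ⌊(9019 − 3)/322⌋ + 1 = ⌊9016/322⌋ + 1 = 28 + 1 = 29
(last selection: 3 + 28×322 = 9019 ≤ 9019; next would be 9341 > 9019)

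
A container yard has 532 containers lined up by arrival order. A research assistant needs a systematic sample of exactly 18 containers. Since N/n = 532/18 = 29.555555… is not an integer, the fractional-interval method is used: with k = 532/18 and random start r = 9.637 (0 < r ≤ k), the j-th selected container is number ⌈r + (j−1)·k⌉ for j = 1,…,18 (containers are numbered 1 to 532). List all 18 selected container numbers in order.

j=1: r + 0k = 9.637 → ⌈·⌉ = 10
j=2: r + 1k = 39.192555… → ⌈·⌉ = 40
j=3: r + 2k = 68.748111… → ⌈·⌉ = 69
j=4: r + 3k = 98.303666… → ⌈·⌉ = 99
j=5: r + 4k = 127.859222… → ⌈·⌉ = 128
j=6: r + 5k = 157.414777… → ⌈·⌉ = 158
j=7: r + 6k = 186.970333… → ⌈·⌉ = 187
j=8: r + 7k = 216.525888… → ⌈·⌉ = 217
j=9: r + 8k = 246.081444… → ⌈·⌉ = 247
j=10: r + 9k = 275.637 → ⌈·⌉ = 276
j=11: r + 10k = 305.192555… → ⌈·⌉ = 306
j=12: r + 11k = 334.748111… → ⌈·⌉ = 335
j=13: r + 12k = 364.303666… → ⌈·⌉ = 365
j=14: r + 13k = 393.859222… → ⌈·⌉ = 394
j=15: r + 14k = 423.414777… → ⌈·⌉ = 424
j=16: r + 15k = 452.970333… → ⌈·⌉ = 453
j=17: r + 16k = 482.525888… → ⌈·⌉ = 483
j=18: r + 17k = 512.081444… → ⌈·⌉ = 513

10, 40, 69, 99, 128, 158, 187, 217, 247, 276, 306, 335, 365, 394, 424, 453, 483, 513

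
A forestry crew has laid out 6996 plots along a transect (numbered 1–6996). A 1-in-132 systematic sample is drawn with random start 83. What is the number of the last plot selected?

6947

k = 132
53rd selection = r + (53−1)·k = 83 + 52×132 = 83 + 6864 = 6947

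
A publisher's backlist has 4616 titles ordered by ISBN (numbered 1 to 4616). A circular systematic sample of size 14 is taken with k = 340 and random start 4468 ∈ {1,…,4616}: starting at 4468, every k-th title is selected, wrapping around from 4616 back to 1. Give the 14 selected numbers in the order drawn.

Selection 1: 4468
Selection 2: 4468 + 340 = 4808 → 4808 − 4616 = 192
Selection 3: 192 + 340 = 532
Selection 4: 532 + 340 = 872
Selection 5: 872 + 340 = 1212
Selection 6: 1212 + 340 = 1552
Selection 7: 1552 + 340 = 1892
Selection 8: 1892 + 340 = 2232
Selection 9: 2232 + 340 = 2572
Selection 10: 2572 + 340 = 2912
Selection 11: 2912 + 340 = 3252
Selection 12: 3252 + 340 = 3592
Selection 13: 3592 + 340 = 3932
Selection 14: 3932 + 340 = 4272

4468, 192, 532, 872, 1212, 1552, 1892, 2232, 2572, 2912, 3252, 3592, 3932, 4272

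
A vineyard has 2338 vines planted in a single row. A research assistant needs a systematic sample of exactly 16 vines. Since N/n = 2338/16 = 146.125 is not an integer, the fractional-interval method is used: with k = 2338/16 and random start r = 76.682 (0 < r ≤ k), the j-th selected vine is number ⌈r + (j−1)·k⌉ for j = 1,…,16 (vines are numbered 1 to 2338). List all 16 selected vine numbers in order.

77, 223, 369, 516, 662, 808, 954, 1100, 1246, 1392, 1538, 1685, 1831, 1977, 2123, 2269

j=1: r + 0k = 76.682 → ⌈·⌉ = 77
j=2: r + 1k = 222.807 → ⌈·⌉ = 223
j=3: r + 2k = 368.932 → ⌈·⌉ = 369
j=4: r + 3k = 515.057 → ⌈·⌉ = 516
j=5: r + 4k = 661.182 → ⌈·⌉ = 662
j=6: r + 5k = 807.307 → ⌈·⌉ = 808
j=7: r + 6k = 953.432 → ⌈·⌉ = 954
j=8: r + 7k = 1099.557 → ⌈·⌉ = 1100
j=9: r + 8k = 1245.682 → ⌈·⌉ = 1246
j=10: r + 9k = 1391.807 → ⌈·⌉ = 1392
j=11: r + 10k = 1537.932 → ⌈·⌉ = 1538
j=12: r + 11k = 1684.057 → ⌈·⌉ = 1685
j=13: r + 12k = 1830.182 → ⌈·⌉ = 1831
j=14: r + 13k = 1976.307 → ⌈·⌉ = 1977
j=15: r + 14k = 2122.432 → ⌈·⌉ = 2123
j=16: r + 15k = 2268.557 → ⌈·⌉ = 2269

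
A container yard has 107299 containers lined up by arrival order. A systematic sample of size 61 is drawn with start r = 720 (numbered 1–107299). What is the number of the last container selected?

106260

k = 107299/61 = 1759
61st selection = r + (61−1)·k = 720 + 60×1759 = 720 + 105540 = 106260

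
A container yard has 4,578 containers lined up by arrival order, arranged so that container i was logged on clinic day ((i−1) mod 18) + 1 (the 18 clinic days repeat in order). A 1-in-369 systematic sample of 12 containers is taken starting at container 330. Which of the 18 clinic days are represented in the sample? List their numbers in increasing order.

Consecutive selections differ by k = 369, so their clinic day numbers differ by 369 mod 18 = 9.
gcd(369, 18) = 9, so the sample visits 18/9 = 2 distinct residues mod 18.
Start 330 is clinic day 6; the clinic days hit are 6, 15.

6, 15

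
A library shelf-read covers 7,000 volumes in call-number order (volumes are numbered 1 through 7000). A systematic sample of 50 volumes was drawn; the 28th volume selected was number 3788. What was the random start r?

k = 7000/50 = 140
r = 3788 − (28−1)×140 = 3788 − 3780 = 8

8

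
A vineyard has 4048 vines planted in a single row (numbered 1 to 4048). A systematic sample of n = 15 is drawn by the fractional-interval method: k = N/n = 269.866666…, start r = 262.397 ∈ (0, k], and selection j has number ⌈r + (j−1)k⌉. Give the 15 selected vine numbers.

263, 533, 803, 1072, 1342, 1612, 1882, 2152, 2422, 2692, 2962, 3231, 3501, 3771, 4041

j=1: r + 0k = 262.397 → ⌈·⌉ = 263
j=2: r + 1k = 532.263666… → ⌈·⌉ = 533
j=3: r + 2k = 802.130333… → ⌈·⌉ = 803
j=4: r + 3k = 1071.997 → ⌈·⌉ = 1072
j=5: r + 4k = 1341.863666… → ⌈·⌉ = 1342
j=6: r + 5k = 1611.730333… → ⌈·⌉ = 1612
j=7: r + 6k = 1881.597 → ⌈·⌉ = 1882
j=8: r + 7k = 2151.463666… → ⌈·⌉ = 2152
j=9: r + 8k = 2421.330333… → ⌈·⌉ = 2422
j=10: r + 9k = 2691.197 → ⌈·⌉ = 2692
j=11: r + 10k = 2961.063666… → ⌈·⌉ = 2962
j=12: r + 11k = 3230.930333… → ⌈·⌉ = 3231
j=13: r + 12k = 3500.797 → ⌈·⌉ = 3501
j=14: r + 13k = 3770.663666… → ⌈·⌉ = 3771
j=15: r + 14k = 4040.530333… → ⌈·⌉ = 4041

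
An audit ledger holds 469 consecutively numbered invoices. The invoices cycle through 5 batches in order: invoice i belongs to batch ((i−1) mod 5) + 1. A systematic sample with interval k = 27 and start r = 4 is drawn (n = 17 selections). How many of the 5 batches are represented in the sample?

Consecutive selections differ by k = 27, so their batch numbers differ by 27 mod 5 = 2.
gcd(27, 5) = 1, so the sample visits 5/1 = 5 distinct residues mod 5.
Start 4 is batch 4; the batches hit are 1, 2, 3, 4, 5.

5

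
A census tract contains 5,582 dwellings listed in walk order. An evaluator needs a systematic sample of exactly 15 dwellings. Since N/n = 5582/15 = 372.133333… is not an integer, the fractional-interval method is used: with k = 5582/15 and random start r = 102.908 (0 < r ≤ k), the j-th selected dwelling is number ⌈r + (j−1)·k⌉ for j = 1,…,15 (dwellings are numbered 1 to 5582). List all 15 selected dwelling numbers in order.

j=1: r + 0k = 102.908 → ⌈·⌉ = 103
j=2: r + 1k = 475.041333… → ⌈·⌉ = 476
j=3: r + 2k = 847.174666… → ⌈·⌉ = 848
j=4: r + 3k = 1219.308 → ⌈·⌉ = 1220
j=5: r + 4k = 1591.441333… → ⌈·⌉ = 1592
j=6: r + 5k = 1963.574666… → ⌈·⌉ = 1964
j=7: r + 6k = 2335.708 → ⌈·⌉ = 2336
j=8: r + 7k = 2707.841333… → ⌈·⌉ = 2708
j=9: r + 8k = 3079.974666… → ⌈·⌉ = 3080
j=10: r + 9k = 3452.108 → ⌈·⌉ = 3453
j=11: r + 10k = 3824.241333… → ⌈·⌉ = 3825
j=12: r + 11k = 4196.374666… → ⌈·⌉ = 4197
j=13: r + 12k = 4568.508 → ⌈·⌉ = 4569
j=14: r + 13k = 4940.641333… → ⌈·⌉ = 4941
j=15: r + 14k = 5312.774666… → ⌈·⌉ = 5313

103, 476, 848, 1220, 1592, 1964, 2336, 2708, 3080, 3453, 3825, 4197, 4569, 4941, 5313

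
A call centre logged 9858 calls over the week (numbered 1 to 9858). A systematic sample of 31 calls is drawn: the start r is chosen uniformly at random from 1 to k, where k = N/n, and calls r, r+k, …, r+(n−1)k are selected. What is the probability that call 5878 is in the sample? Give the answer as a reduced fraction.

k = 9858/31 = 318.
Call 5878 is selected iff r ≡ 5878 (mod 318); exactly one such r in {1,…,318}.
Inclusion probability = 1/318.

1/318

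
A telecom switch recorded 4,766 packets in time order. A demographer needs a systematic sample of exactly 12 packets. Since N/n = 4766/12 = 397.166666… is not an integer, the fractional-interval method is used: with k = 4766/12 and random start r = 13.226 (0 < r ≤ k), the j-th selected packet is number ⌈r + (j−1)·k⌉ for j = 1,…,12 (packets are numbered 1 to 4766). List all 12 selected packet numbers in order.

j=1: r + 0k = 13.226 → ⌈·⌉ = 14
j=2: r + 1k = 410.392666… → ⌈·⌉ = 411
j=3: r + 2k = 807.559333… → ⌈·⌉ = 808
j=4: r + 3k = 1204.726 → ⌈·⌉ = 1205
j=5: r + 4k = 1601.892666… → ⌈·⌉ = 1602
j=6: r + 5k = 1999.059333… → ⌈·⌉ = 2000
j=7: r + 6k = 2396.226 → ⌈·⌉ = 2397
j=8: r + 7k = 2793.392666… → ⌈·⌉ = 2794
j=9: r + 8k = 3190.559333… → ⌈·⌉ = 3191
j=10: r + 9k = 3587.726 → ⌈·⌉ = 3588
j=11: r + 10k = 3984.892666… → ⌈·⌉ = 3985
j=12: r + 11k = 4382.059333… → ⌈·⌉ = 4383

14, 411, 808, 1205, 1602, 2000, 2397, 2794, 3191, 3588, 3985, 4383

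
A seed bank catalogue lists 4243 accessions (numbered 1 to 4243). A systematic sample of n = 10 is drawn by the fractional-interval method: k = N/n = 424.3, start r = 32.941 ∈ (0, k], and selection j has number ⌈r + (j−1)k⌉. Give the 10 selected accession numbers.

j=1: r + 0k = 32.941 → ⌈·⌉ = 33
j=2: r + 1k = 457.241 → ⌈·⌉ = 458
j=3: r + 2k = 881.541 → ⌈·⌉ = 882
j=4: r + 3k = 1305.841 → ⌈·⌉ = 1306
j=5: r + 4k = 1730.141 → ⌈·⌉ = 1731
j=6: r + 5k = 2154.441 → ⌈·⌉ = 2155
j=7: r + 6k = 2578.741 → ⌈·⌉ = 2579
j=8: r + 7k = 3003.041 → ⌈·⌉ = 3004
j=9: r + 8k = 3427.341 → ⌈·⌉ = 3428
j=10: r + 9k = 3851.641 → ⌈·⌉ = 3852

33, 458, 882, 1306, 1731, 2155, 2579, 3004, 3428, 3852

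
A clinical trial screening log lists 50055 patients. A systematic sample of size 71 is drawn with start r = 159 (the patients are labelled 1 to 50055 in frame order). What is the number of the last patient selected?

49509

k = 50055/71 = 705
71st selection = r + (71−1)·k = 159 + 70×705 = 159 + 49350 = 49509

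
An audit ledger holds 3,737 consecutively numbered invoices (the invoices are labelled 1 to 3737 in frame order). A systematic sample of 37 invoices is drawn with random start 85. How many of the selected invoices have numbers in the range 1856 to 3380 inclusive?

k = 3737/37 = 101
First selection ≥ 1856: 85 + ⌈(1856−85)/101⌉·101 = 85 + 18×101 = 1903
Last selection ≤ 3380: 85 + ⌊(3380−85)/101⌋·101 = 85 + 32×101 = 3317
Count = 32 − 18 + 1 = 15

15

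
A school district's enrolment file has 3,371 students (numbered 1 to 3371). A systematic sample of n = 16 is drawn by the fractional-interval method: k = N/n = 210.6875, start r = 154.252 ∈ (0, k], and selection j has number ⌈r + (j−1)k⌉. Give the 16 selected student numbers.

155, 365, 576, 787, 998, 1208, 1419, 1630, 1840, 2051, 2262, 2472, 2683, 2894, 3104, 3315

j=1: r + 0k = 154.252 → ⌈·⌉ = 155
j=2: r + 1k = 364.9395 → ⌈·⌉ = 365
j=3: r + 2k = 575.627 → ⌈·⌉ = 576
j=4: r + 3k = 786.3145 → ⌈·⌉ = 787
j=5: r + 4k = 997.002 → ⌈·⌉ = 998
j=6: r + 5k = 1207.6895 → ⌈·⌉ = 1208
j=7: r + 6k = 1418.377 → ⌈·⌉ = 1419
j=8: r + 7k = 1629.0645 → ⌈·⌉ = 1630
j=9: r + 8k = 1839.752 → ⌈·⌉ = 1840
j=10: r + 9k = 2050.4395 → ⌈·⌉ = 2051
j=11: r + 10k = 2261.127 → ⌈·⌉ = 2262
j=12: r + 11k = 2471.8145 → ⌈·⌉ = 2472
j=13: r + 12k = 2682.502 → ⌈·⌉ = 2683
j=14: r + 13k = 2893.1895 → ⌈·⌉ = 2894
j=15: r + 14k = 3103.877 → ⌈·⌉ = 3104
j=16: r + 15k = 3314.5645 → ⌈·⌉ = 3315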